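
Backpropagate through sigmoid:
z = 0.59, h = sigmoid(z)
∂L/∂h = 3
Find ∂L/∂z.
∂L/∂z = 0.6883

σ(0.59) = 0.6434
σ'(0.59) = σ(0.59)(1 - σ(0.59)) = 0.6434 × 0.3566 = 0.2294
∂L/∂z = ∂L/∂h · σ'(z) = 3 × 0.2294 = 0.6883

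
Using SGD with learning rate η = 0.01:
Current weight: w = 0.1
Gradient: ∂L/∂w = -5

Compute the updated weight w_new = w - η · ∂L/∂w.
w_new = 0.15

w_new = w - η·∂L/∂w = 0.1 - 0.01×(-5) = 0.1 - (-0.05) = 0.15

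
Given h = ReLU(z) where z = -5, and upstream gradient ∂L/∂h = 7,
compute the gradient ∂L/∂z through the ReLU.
∂L/∂z = 0

h = ReLU(-5) = 0
Since z < 0: ∂h/∂z = 0
∂L/∂z = ∂L/∂h · ∂h/∂z = 7 × 0 = 0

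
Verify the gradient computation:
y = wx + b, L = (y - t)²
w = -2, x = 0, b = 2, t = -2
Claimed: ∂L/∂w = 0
Correct

y = (-2)(0) + 2 = 2
∂L/∂y = 2(y - t) = 2(2 - -2) = 8
∂y/∂w = x = 0
∂L/∂w = 8 × 0 = 0

Claimed value: 0
Correct: The correct gradient is 0.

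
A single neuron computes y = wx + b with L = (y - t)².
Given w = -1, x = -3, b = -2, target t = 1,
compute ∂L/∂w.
∂L/∂w = 0

y = wx + b = (-1)(-3) + -2 = 1
∂L/∂y = 2(y - t) = 2(1 - 1) = 0
∂y/∂w = x = -3
∂L/∂w = ∂L/∂y · ∂y/∂w = 0 × -3 = 0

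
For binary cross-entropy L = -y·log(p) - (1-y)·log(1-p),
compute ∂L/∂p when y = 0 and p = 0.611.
∂L/∂p = 2.571

∂L/∂p = -y/p + (1-y)/(1-p) = 0 + 1/0.389 = 2.571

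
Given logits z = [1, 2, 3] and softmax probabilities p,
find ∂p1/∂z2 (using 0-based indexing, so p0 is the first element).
∂p1/∂z2 = -0.1628

p = softmax(z) = [0.09003, 0.2447, 0.6652]
p1 = 0.2447, p2 = 0.6652

∂p1/∂z2 = -p1 × p2 = -0.2447 × 0.6652 = -0.1628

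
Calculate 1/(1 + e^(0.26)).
0.4354

sigmoid(-0.26) = 1/(1 + e^(0.26)) = 1/(1 + 1.297) = 0.4354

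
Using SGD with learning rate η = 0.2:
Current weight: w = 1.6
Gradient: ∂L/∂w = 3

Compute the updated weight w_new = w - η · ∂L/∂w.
w_new = 1

w_new = w - η·∂L/∂w = 1.6 - 0.2×(3) = 1.6 - (0.6) = 1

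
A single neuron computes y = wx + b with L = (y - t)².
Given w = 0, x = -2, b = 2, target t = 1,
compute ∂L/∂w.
∂L/∂w = -4

y = wx + b = (0)(-2) + 2 = 2
∂L/∂y = 2(y - t) = 2(2 - 1) = 2
∂y/∂w = x = -2
∂L/∂w = ∂L/∂y · ∂y/∂w = 2 × -2 = -4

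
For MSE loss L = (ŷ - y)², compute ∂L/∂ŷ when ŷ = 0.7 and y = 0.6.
∂L/∂ŷ = 0.2

∂L/∂ŷ = 2(ŷ - y) = 2(0.7 - 0.6) = 2(0.1) = 0.2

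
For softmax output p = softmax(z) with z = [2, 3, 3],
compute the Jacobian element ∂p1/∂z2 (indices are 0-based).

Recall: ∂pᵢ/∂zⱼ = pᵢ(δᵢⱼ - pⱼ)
∂p1/∂z2 = -0.1784

p = softmax(z) = [0.1554, 0.4223, 0.4223]
p1 = 0.4223, p2 = 0.4223

∂p1/∂z2 = -p1 × p2 = -0.4223 × 0.4223 = -0.1784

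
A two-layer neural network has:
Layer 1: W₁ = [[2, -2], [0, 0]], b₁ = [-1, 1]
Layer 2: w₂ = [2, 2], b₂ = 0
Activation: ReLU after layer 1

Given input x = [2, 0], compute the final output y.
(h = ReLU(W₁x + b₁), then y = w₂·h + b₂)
y = 8

Layer 1 pre-activation: z₁ = [3, 1]
After ReLU: h = [3, 1]
Layer 2 output: y = 2×3 + 2×1 + 0 = 8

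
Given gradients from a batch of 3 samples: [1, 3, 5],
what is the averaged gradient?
Average gradient = 3

Average = (1/3)(1 + 3 + 5) = 9/3 = 3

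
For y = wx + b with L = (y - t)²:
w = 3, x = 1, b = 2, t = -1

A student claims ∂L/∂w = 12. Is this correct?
Correct

y = (3)(1) + 2 = 5
∂L/∂y = 2(y - t) = 2(5 - -1) = 12
∂y/∂w = x = 1
∂L/∂w = 12 × 1 = 12

Claimed value: 12
Correct: The correct gradient is 12.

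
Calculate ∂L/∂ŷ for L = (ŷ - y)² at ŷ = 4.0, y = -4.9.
∂L/∂ŷ = 17.8

∂L/∂ŷ = 2(ŷ - y) = 2(4.0 - -4.9) = 2(8.9) = 17.8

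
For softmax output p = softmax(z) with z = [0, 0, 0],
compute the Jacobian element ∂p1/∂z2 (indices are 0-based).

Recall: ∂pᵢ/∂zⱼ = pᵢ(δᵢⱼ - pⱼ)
∂p1/∂z2 = -0.1111

p = softmax(z) = [0.3333, 0.3333, 0.3333]
p1 = 0.3333, p2 = 0.3333

∂p1/∂z2 = -p1 × p2 = -0.3333 × 0.3333 = -0.1111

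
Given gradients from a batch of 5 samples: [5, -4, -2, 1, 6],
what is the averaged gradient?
Average gradient = 1.2

Average = (1/5)(5 + -4 + -2 + 1 + 6) = 6/5 = 1.2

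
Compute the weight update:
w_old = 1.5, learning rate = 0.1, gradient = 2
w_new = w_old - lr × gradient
w_new = 1.3

w_new = w - η·∂L/∂w = 1.5 - 0.1×(2) = 1.5 - (0.2) = 1.3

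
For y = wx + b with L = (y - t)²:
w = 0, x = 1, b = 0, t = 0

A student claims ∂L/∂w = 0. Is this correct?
Correct

y = (0)(1) + 0 = 0
∂L/∂y = 2(y - t) = 2(0 - 0) = 0
∂y/∂w = x = 1
∂L/∂w = 0 × 1 = 0

Claimed value: 0
Correct: The correct gradient is 0.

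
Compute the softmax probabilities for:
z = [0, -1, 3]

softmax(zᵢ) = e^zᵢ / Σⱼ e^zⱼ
p = [0.0466, 0.0171, 0.9362]

exp(z) = [1, 0.3679, 20.09]
Sum = 21.45
p = [0.0466, 0.0171, 0.9362]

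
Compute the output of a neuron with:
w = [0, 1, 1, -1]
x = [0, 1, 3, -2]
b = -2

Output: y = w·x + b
y = 4

y = (0)(0) + (1)(1) + (1)(3) + (-1)(-2) + -2 = 4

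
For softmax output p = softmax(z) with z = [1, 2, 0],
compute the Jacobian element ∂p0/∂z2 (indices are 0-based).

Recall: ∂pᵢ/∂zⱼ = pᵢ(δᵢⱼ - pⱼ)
∂p0/∂z2 = -0.02203

p = softmax(z) = [0.2447, 0.6652, 0.09003]
p0 = 0.2447, p2 = 0.09003

∂p0/∂z2 = -p0 × p2 = -0.2447 × 0.09003 = -0.02203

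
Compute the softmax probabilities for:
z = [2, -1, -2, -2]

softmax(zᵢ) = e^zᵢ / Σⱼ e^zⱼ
p = [0.9205, 0.0458, 0.0169, 0.0169]

exp(z) = [7.389, 0.3679, 0.1353, 0.1353]
Sum = 8.028
p = [0.9205, 0.0458, 0.0169, 0.0169]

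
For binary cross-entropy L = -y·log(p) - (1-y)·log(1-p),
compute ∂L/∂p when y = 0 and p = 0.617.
∂L/∂p = 2.611

∂L/∂p = -y/p + (1-y)/(1-p) = 0 + 1/0.383 = 2.611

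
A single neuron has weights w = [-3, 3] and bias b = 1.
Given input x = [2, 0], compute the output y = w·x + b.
y = -5

y = (-3)(2) + (3)(0) + 1 = -5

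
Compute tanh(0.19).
0.1877

tanh(0.19) = (e^(0.19) - e^(-0.19))/(e^(0.19) + e^(-0.19)) = 0.1877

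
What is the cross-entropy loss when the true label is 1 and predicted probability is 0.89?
L = 0.1165

L = -1·log(0.89) - 0·log(0.11) = -log(0.89) = 0.1165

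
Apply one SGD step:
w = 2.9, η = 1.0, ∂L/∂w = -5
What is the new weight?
w_new = 7.9

w_new = w - η·∂L/∂w = 2.9 - 1.0×(-5) = 2.9 - (-5) = 7.9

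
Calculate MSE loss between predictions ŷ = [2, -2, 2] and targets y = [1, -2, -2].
MSE = 5.667

MSE = (1/3)((2-1)² + (-2--2)² + (2--2)²) = (1/3)(1 + 0 + 16) = 5.667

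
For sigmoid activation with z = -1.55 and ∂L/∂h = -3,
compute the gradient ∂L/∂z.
∂L/∂z = -0.4333

σ(-1.55) = 0.1751
σ'(-1.55) = σ(-1.55)(1 - σ(-1.55)) = 0.1751 × 0.8249 = 0.1444
∂L/∂z = ∂L/∂h · σ'(z) = -3 × 0.1444 = -0.4333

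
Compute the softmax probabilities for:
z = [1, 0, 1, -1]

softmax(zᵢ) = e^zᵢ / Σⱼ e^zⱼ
p = [0.3995, 0.147, 0.3995, 0.0541]

exp(z) = [2.718, 1, 2.718, 0.3679]
Sum = 6.804
p = [0.3995, 0.147, 0.3995, 0.0541]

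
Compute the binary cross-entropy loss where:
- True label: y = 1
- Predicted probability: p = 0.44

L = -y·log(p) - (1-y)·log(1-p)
L = 0.821

L = -1·log(0.44) - 0·log(0.56) = -log(0.44) = 0.821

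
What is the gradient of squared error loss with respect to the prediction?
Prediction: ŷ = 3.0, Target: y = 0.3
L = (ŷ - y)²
∂L/∂ŷ = 5.4

∂L/∂ŷ = 2(ŷ - y) = 2(3.0 - 0.3) = 2(2.7) = 5.4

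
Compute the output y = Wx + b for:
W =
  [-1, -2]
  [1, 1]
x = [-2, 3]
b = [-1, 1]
y = [-5, 2]

Wx = [-1×-2 + -2×3, 1×-2 + 1×3]
   = [-4, 1]
y = Wx + b = [-4 + -1, 1 + 1] = [-5, 2]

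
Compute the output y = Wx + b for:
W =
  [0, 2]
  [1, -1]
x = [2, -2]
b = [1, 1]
y = [-3, 5]

Wx = [0×2 + 2×-2, 1×2 + -1×-2]
   = [-4, 4]
y = Wx + b = [-4 + 1, 4 + 1] = [-3, 5]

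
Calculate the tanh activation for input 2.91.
0.9941

tanh(2.91) = (e^(2.91) - e^(-2.91))/(e^(2.91) + e^(-2.91)) = 0.9941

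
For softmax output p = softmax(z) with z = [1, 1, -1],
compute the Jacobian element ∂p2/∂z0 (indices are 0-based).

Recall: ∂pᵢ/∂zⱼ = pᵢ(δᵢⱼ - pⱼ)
∂p2/∂z0 = -0.02968

p = softmax(z) = [0.4683, 0.4683, 0.06338]
p2 = 0.06338, p0 = 0.4683

∂p2/∂z0 = -p2 × p0 = -0.06338 × 0.4683 = -0.02968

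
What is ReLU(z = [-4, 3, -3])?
h = [0, 3, 0]

ReLU applied element-wise: max(0,-4)=0, max(0,3)=3, max(0,-3)=0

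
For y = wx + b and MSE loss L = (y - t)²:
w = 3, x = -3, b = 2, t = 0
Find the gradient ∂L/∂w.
∂L/∂w = 42

y = wx + b = (3)(-3) + 2 = -7
∂L/∂y = 2(y - t) = 2(-7 - 0) = -14
∂y/∂w = x = -3
∂L/∂w = ∂L/∂y · ∂y/∂w = -14 × -3 = 42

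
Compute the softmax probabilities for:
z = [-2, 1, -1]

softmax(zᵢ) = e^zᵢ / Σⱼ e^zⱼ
p = [0.042, 0.8438, 0.1142]

exp(z) = [0.1353, 2.718, 0.3679]
Sum = 3.221
p = [0.042, 0.8438, 0.1142]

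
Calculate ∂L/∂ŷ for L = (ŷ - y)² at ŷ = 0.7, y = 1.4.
∂L/∂ŷ = -1.4

∂L/∂ŷ = 2(ŷ - y) = 2(0.7 - 1.4) = 2(-0.7) = -1.4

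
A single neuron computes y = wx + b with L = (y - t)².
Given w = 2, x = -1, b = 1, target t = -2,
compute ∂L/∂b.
∂L/∂b = 2

y = wx + b = (2)(-1) + 1 = -1
∂L/∂y = 2(y - t) = 2(-1 - -2) = 2
∂y/∂b = 1
∂L/∂b = ∂L/∂y · ∂y/∂b = 2 × 1 = 2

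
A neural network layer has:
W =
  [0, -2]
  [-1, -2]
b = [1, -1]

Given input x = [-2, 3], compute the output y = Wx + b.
y = [-5, -5]

Wx = [0×-2 + -2×3, -1×-2 + -2×3]
   = [-6, -4]
y = Wx + b = [-6 + 1, -4 + -1] = [-5, -5]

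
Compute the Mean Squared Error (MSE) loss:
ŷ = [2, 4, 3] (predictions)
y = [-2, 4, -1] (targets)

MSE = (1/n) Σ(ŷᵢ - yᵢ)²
MSE = 10.67

MSE = (1/3)((2--2)² + (4-4)² + (3--1)²) = (1/3)(16 + 0 + 16) = 10.67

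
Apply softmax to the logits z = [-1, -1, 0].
p = [0.2119, 0.2119, 0.5761]

exp(z) = [0.3679, 0.3679, 1]
Sum = 1.736
p = [0.2119, 0.2119, 0.5761]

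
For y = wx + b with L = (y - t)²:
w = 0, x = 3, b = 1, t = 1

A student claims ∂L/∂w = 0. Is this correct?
Correct

y = (0)(3) + 1 = 1
∂L/∂y = 2(y - t) = 2(1 - 1) = 0
∂y/∂w = x = 3
∂L/∂w = 0 × 3 = 0

Claimed value: 0
Correct: The correct gradient is 0.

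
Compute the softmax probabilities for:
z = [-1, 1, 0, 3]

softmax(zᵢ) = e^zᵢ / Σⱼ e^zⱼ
p = [0.0152, 0.1125, 0.0414, 0.831]

exp(z) = [0.3679, 2.718, 1, 20.09]
Sum = 24.17
p = [0.0152, 0.1125, 0.0414, 0.831]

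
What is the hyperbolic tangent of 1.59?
0.9201

tanh(1.59) = (e^(1.59) - e^(-1.59))/(e^(1.59) + e^(-1.59)) = 0.9201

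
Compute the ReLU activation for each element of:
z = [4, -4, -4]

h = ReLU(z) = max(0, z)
h = [4, 0, 0]

ReLU applied element-wise: max(0,4)=4, max(0,-4)=0, max(0,-4)=0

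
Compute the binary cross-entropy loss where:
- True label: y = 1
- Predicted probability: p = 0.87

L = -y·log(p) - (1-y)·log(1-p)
L = 0.1393

L = -1·log(0.87) - 0·log(0.13) = -log(0.87) = 0.1393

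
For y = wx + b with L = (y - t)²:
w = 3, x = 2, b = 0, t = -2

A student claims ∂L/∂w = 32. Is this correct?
Correct

y = (3)(2) + 0 = 6
∂L/∂y = 2(y - t) = 2(6 - -2) = 16
∂y/∂w = x = 2
∂L/∂w = 16 × 2 = 32

Claimed value: 32
Correct: The correct gradient is 32.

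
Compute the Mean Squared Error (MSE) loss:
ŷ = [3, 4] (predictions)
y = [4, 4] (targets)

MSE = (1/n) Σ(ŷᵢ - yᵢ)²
MSE = 0.5

MSE = (1/2)((3-4)² + (4-4)²) = (1/2)(1 + 0) = 0.5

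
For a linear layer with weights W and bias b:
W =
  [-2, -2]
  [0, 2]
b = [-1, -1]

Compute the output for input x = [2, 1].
y = [-7, 1]

Wx = [-2×2 + -2×1, 0×2 + 2×1]
   = [-6, 2]
y = Wx + b = [-6 + -1, 2 + -1] = [-7, 1]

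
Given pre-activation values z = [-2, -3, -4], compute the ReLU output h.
h = [0, 0, 0]

ReLU applied element-wise: max(0,-2)=0, max(0,-3)=0, max(0,-4)=0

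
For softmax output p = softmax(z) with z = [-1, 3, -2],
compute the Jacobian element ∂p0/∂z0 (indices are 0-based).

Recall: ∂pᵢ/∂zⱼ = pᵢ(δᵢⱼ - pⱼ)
∂p0/∂z0 = 0.01755

p = softmax(z) = [0.01787, 0.9756, 0.006573]
p0 = 0.01787

∂p0/∂z0 = p0(1 - p0) = 0.01787 × (1 - 0.01787) = 0.01755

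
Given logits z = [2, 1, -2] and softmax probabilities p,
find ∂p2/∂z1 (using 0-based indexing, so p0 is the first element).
∂p2/∂z1 = -0.003507

p = softmax(z) = [0.7214, 0.2654, 0.01321]
p2 = 0.01321, p1 = 0.2654

∂p2/∂z1 = -p2 × p1 = -0.01321 × 0.2654 = -0.003507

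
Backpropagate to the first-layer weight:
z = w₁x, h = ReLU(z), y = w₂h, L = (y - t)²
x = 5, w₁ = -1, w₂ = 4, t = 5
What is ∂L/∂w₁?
∂L/∂w₁ = 0

Forward pass:
z = w₁x = -1×5 = -5
h = ReLU(-5) = 0
y = w₂h = 4×0 = 0

Backward pass:
∂L/∂y = 2(y - t) = 2(0 - 5) = -10
∂y/∂h = w₂ = 4
∂h/∂z = 0 (ReLU derivative)
∂z/∂w₁ = x = 5

∂L/∂w₁ = -10 × 4 × 0 × 5 = 0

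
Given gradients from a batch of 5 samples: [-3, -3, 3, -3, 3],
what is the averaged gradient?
Average gradient = -0.6

Average = (1/5)(-3 + -3 + 3 + -3 + 3) = -3/5 = -0.6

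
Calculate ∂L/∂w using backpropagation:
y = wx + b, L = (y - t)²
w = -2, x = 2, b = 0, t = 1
∂L/∂w = -20

y = wx + b = (-2)(2) + 0 = -4
∂L/∂y = 2(y - t) = 2(-4 - 1) = -10
∂y/∂w = x = 2
∂L/∂w = ∂L/∂y · ∂y/∂w = -10 × 2 = -20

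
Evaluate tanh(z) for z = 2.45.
0.9852

tanh(2.45) = (e^(2.45) - e^(-2.45))/(e^(2.45) + e^(-2.45)) = 0.9852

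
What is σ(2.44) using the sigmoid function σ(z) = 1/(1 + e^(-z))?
0.9198

sigmoid(2.44) = 1/(1 + e^(-2.44)) = 1/(1 + 0.08716) = 0.9198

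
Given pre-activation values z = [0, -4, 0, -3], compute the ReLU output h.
h = [0, 0, 0, 0]

ReLU applied element-wise: max(0,0)=0, max(0,-4)=0, max(0,0)=0, max(0,-3)=0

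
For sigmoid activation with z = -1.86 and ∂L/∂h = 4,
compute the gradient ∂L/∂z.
∂L/∂z = 0.4662

σ(-1.86) = 0.1347
σ'(-1.86) = σ(-1.86)(1 - σ(-1.86)) = 0.1347 × 0.8653 = 0.1166
∂L/∂z = ∂L/∂h · σ'(z) = 4 × 0.1166 = 0.4662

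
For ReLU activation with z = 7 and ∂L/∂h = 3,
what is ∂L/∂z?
∂L/∂z = 3

h = ReLU(7) = 7
Since z > 0: ∂h/∂z = 1
∂L/∂z = ∂L/∂h · ∂h/∂z = 3 × 1 = 3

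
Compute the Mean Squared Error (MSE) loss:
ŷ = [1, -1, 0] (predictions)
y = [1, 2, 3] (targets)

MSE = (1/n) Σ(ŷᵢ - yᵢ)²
MSE = 6

MSE = (1/3)((1-1)² + (-1-2)² + (0-3)²) = (1/3)(0 + 9 + 9) = 6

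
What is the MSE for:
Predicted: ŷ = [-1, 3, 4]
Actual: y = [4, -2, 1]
MSE = 19.67

MSE = (1/3)((-1-4)² + (3--2)² + (4-1)²) = (1/3)(25 + 25 + 9) = 19.67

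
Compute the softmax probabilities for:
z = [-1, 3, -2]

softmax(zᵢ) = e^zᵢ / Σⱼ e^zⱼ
p = [0.0179, 0.9756, 0.0066]

exp(z) = [0.3679, 20.09, 0.1353]
Sum = 20.59
p = [0.0179, 0.9756, 0.0066]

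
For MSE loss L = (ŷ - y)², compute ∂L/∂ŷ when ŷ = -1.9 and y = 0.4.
∂L/∂ŷ = -4.6

∂L/∂ŷ = 2(ŷ - y) = 2(-1.9 - 0.4) = 2(-2.3) = -4.6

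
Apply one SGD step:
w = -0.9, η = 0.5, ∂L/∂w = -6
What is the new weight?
w_new = 2.1

w_new = w - η·∂L/∂w = -0.9 - 0.5×(-6) = -0.9 - (-3) = 2.1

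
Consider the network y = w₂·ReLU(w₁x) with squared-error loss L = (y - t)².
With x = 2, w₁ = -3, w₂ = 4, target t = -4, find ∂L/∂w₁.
∂L/∂w₁ = 0

Forward pass:
z = w₁x = -3×2 = -6
h = ReLU(-6) = 0
y = w₂h = 4×0 = 0

Backward pass:
∂L/∂y = 2(y - t) = 2(0 - -4) = 8
∂y/∂h = w₂ = 4
∂h/∂z = 0 (ReLU derivative)
∂z/∂w₁ = x = 2

∂L/∂w₁ = 8 × 4 × 0 × 2 = 0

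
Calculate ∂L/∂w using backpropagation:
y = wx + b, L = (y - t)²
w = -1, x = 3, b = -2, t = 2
∂L/∂w = -42

y = wx + b = (-1)(3) + -2 = -5
∂L/∂y = 2(y - t) = 2(-5 - 2) = -14
∂y/∂w = x = 3
∂L/∂w = ∂L/∂y · ∂y/∂w = -14 × 3 = -42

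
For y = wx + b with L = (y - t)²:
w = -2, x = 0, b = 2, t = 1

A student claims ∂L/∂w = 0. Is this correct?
Correct

y = (-2)(0) + 2 = 2
∂L/∂y = 2(y - t) = 2(2 - 1) = 2
∂y/∂w = x = 0
∂L/∂w = 2 × 0 = 0

Claimed value: 0
Correct: The correct gradient is 0.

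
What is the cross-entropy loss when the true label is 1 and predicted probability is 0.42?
L = 0.8675

L = -1·log(0.42) - 0·log(0.58) = -log(0.42) = 0.8675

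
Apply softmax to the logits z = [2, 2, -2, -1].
p = [0.4835, 0.4835, 0.0089, 0.0241]

exp(z) = [7.389, 7.389, 0.1353, 0.3679]
Sum = 15.28
p = [0.4835, 0.4835, 0.0089, 0.0241]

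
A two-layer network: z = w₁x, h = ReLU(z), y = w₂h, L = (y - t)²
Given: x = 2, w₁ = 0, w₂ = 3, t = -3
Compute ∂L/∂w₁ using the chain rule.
∂L/∂w₁ = 0

Forward pass:
z = w₁x = 0×2 = 0
h = ReLU(0) = 0
y = w₂h = 3×0 = 0

Backward pass:
∂L/∂y = 2(y - t) = 2(0 - -3) = 6
∂y/∂h = w₂ = 3
∂h/∂z = 0 (ReLU derivative)
∂z/∂w₁ = x = 2

∂L/∂w₁ = 6 × 3 × 0 × 2 = 0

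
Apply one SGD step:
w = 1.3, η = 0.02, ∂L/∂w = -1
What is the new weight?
w_new = 1.32

w_new = w - η·∂L/∂w = 1.3 - 0.02×(-1) = 1.3 - (-0.02) = 1.32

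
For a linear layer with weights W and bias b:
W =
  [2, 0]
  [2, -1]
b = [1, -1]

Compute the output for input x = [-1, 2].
y = [-1, -5]

Wx = [2×-1 + 0×2, 2×-1 + -1×2]
   = [-2, -4]
y = Wx + b = [-2 + 1, -4 + -1] = [-1, -5]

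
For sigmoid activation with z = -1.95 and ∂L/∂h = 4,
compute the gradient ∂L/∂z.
∂L/∂z = 0.4362

σ(-1.95) = 0.1246
σ'(-1.95) = σ(-1.95)(1 - σ(-1.95)) = 0.1246 × 0.8754 = 0.109
∂L/∂z = ∂L/∂h · σ'(z) = 4 × 0.109 = 0.4362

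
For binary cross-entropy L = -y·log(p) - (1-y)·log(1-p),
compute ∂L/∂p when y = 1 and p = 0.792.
∂L/∂p = -1.263

∂L/∂p = -y/p + (1-y)/(1-p) = -1/0.792 + 0 = -1.263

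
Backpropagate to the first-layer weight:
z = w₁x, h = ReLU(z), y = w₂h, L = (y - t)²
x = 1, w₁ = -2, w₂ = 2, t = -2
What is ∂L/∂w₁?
∂L/∂w₁ = 0

Forward pass:
z = w₁x = -2×1 = -2
h = ReLU(-2) = 0
y = w₂h = 2×0 = 0

Backward pass:
∂L/∂y = 2(y - t) = 2(0 - -2) = 4
∂y/∂h = w₂ = 2
∂h/∂z = 0 (ReLU derivative)
∂z/∂w₁ = x = 1

∂L/∂w₁ = 4 × 2 × 0 × 1 = 0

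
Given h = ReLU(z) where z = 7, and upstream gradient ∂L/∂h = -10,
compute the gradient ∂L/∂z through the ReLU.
∂L/∂z = -10

h = ReLU(7) = 7
Since z > 0: ∂h/∂z = 1
∂L/∂z = ∂L/∂h · ∂h/∂z = -10 × 1 = -10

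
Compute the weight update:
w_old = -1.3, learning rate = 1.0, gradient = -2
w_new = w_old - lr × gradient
w_new = 0.7

w_new = w - η·∂L/∂w = -1.3 - 1.0×(-2) = -1.3 - (-2) = 0.7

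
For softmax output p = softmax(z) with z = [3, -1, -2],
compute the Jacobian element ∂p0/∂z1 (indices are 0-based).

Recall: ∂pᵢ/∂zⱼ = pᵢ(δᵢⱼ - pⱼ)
∂p0/∂z1 = -0.01743

p = softmax(z) = [0.9756, 0.01787, 0.006573]
p0 = 0.9756, p1 = 0.01787

∂p0/∂z1 = -p0 × p1 = -0.9756 × 0.01787 = -0.01743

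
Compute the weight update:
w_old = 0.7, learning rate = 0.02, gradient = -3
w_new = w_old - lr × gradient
w_new = 0.76

w_new = w - η·∂L/∂w = 0.7 - 0.02×(-3) = 0.7 - (-0.06) = 0.76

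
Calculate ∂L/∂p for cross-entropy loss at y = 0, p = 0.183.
∂L/∂p = 1.224

∂L/∂p = -y/p + (1-y)/(1-p) = 0 + 1/0.817 = 1.224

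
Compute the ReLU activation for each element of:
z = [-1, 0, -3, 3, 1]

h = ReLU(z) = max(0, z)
h = [0, 0, 0, 3, 1]

ReLU applied element-wise: max(0,-1)=0, max(0,0)=0, max(0,-3)=0, max(0,3)=3, max(0,1)=1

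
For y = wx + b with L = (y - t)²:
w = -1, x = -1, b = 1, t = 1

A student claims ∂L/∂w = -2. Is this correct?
Correct

y = (-1)(-1) + 1 = 2
∂L/∂y = 2(y - t) = 2(2 - 1) = 2
∂y/∂w = x = -1
∂L/∂w = 2 × -1 = -2

Claimed value: -2
Correct: The correct gradient is -2.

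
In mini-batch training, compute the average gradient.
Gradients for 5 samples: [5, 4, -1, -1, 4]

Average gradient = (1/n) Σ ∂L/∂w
Average gradient = 2.2

Average = (1/5)(5 + 4 + -1 + -1 + 4) = 11/5 = 2.2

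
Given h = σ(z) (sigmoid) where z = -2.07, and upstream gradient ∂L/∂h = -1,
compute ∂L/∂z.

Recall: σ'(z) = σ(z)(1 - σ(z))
∂L/∂z = -0.09949

σ(-2.07) = 0.112
σ'(-2.07) = σ(-2.07)(1 - σ(-2.07)) = 0.112 × 0.888 = 0.09949
∂L/∂z = ∂L/∂h · σ'(z) = -1 × 0.09949 = -0.09949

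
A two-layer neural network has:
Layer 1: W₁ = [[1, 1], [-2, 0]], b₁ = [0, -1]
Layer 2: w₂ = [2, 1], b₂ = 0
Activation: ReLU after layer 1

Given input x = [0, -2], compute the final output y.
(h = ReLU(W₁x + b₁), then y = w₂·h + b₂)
y = 0

Layer 1 pre-activation: z₁ = [-2, -1]
After ReLU: h = [0, 0]
Layer 2 output: y = 2×0 + 1×0 + 0 = 0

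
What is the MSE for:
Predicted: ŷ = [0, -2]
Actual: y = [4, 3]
MSE = 20.5

MSE = (1/2)((0-4)² + (-2-3)²) = (1/2)(16 + 25) = 20.5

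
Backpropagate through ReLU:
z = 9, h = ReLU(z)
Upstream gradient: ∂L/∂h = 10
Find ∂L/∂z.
∂L/∂z = 10

h = ReLU(9) = 9
Since z > 0: ∂h/∂z = 1
∂L/∂z = ∂L/∂h · ∂h/∂z = 10 × 1 = 10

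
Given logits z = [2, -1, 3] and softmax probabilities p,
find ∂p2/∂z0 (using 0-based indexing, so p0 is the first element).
∂p2/∂z0 = -0.1915

p = softmax(z) = [0.2654, 0.01321, 0.7214]
p2 = 0.7214, p0 = 0.2654

∂p2/∂z0 = -p2 × p0 = -0.7214 × 0.2654 = -0.1915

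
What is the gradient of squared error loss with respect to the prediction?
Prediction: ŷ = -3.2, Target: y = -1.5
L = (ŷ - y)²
∂L/∂ŷ = -3.4

∂L/∂ŷ = 2(ŷ - y) = 2(-3.2 - -1.5) = 2(-1.7) = -3.4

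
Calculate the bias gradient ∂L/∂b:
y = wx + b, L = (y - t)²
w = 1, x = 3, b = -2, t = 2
∂L/∂b = -2

y = wx + b = (1)(3) + -2 = 1
∂L/∂y = 2(y - t) = 2(1 - 2) = -2
∂y/∂b = 1
∂L/∂b = ∂L/∂y · ∂y/∂b = -2 × 1 = -2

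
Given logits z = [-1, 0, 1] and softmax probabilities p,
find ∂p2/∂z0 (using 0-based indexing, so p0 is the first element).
∂p2/∂z0 = -0.05989

p = softmax(z) = [0.09003, 0.2447, 0.6652]
p2 = 0.6652, p0 = 0.09003

∂p2/∂z0 = -p2 × p0 = -0.6652 × 0.09003 = -0.05989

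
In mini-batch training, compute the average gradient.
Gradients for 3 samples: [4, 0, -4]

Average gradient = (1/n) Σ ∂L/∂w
Average gradient = 0

Average = (1/3)(4 + 0 + -4) = 0/3 = 0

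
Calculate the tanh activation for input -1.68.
-0.9329

tanh(-1.68) = (e^(-1.68) - e^(1.68))/(e^(-1.68) + e^(1.68)) = -0.9329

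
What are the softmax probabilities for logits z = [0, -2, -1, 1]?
p = [0.2369, 0.0321, 0.0871, 0.6439]

exp(z) = [1, 0.1353, 0.3679, 2.718]
Sum = 4.221
p = [0.2369, 0.0321, 0.0871, 0.6439]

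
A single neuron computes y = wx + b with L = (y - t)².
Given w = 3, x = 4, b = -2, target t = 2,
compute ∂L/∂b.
∂L/∂b = 16

y = wx + b = (3)(4) + -2 = 10
∂L/∂y = 2(y - t) = 2(10 - 2) = 16
∂y/∂b = 1
∂L/∂b = ∂L/∂y · ∂y/∂b = 16 × 1 = 16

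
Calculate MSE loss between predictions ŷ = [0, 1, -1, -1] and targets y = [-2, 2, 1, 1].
MSE = 3.25

MSE = (1/4)((0--2)² + (1-2)² + (-1-1)² + (-1-1)²) = (1/4)(4 + 1 + 4 + 4) = 3.25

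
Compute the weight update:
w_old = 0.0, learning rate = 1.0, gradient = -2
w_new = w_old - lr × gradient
w_new = 2

w_new = w - η·∂L/∂w = 0.0 - 1.0×(-2) = 0.0 - (-2) = 2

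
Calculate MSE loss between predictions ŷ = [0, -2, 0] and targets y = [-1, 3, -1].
MSE = 9

MSE = (1/3)((0--1)² + (-2-3)² + (0--1)²) = (1/3)(1 + 25 + 1) = 9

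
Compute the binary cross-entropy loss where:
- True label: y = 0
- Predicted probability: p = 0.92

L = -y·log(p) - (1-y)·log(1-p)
L = 2.526

L = -0·log(0.92) - 1·log(0.08) = -log(0.08) = 2.526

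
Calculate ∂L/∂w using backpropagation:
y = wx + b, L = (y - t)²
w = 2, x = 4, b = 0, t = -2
∂L/∂w = 80

y = wx + b = (2)(4) + 0 = 8
∂L/∂y = 2(y - t) = 2(8 - -2) = 20
∂y/∂w = x = 4
∂L/∂w = ∂L/∂y · ∂y/∂w = 20 × 4 = 80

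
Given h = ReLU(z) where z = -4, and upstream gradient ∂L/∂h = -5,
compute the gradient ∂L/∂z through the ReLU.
∂L/∂z = 0

h = ReLU(-4) = 0
Since z < 0: ∂h/∂z = 0
∂L/∂z = ∂L/∂h · ∂h/∂z = -5 × 0 = 0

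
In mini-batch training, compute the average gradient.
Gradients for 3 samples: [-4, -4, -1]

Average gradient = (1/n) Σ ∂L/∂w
Average gradient = -3

Average = (1/3)(-4 + -4 + -1) = -9/3 = -3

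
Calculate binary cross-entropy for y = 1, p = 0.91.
L = 0.09431

L = -1·log(0.91) - 0·log(0.09) = -log(0.91) = 0.09431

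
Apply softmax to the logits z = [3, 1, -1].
p = [0.8668, 0.1173, 0.0159]

exp(z) = [20.09, 2.718, 0.3679]
Sum = 23.17
p = [0.8668, 0.1173, 0.0159]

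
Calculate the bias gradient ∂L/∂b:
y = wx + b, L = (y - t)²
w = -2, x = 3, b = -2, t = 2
∂L/∂b = -20

y = wx + b = (-2)(3) + -2 = -8
∂L/∂y = 2(y - t) = 2(-8 - 2) = -20
∂y/∂b = 1
∂L/∂b = ∂L/∂y · ∂y/∂b = -20 × 1 = -20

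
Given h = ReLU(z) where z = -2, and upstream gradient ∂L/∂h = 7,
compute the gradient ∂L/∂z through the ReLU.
∂L/∂z = 0

h = ReLU(-2) = 0
Since z < 0: ∂h/∂z = 0
∂L/∂z = ∂L/∂h · ∂h/∂z = 7 × 0 = 0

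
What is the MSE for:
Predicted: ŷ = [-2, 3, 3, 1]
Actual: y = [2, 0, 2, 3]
MSE = 7.5

MSE = (1/4)((-2-2)² + (3-0)² + (3-2)² + (1-3)²) = (1/4)(16 + 9 + 1 + 4) = 7.5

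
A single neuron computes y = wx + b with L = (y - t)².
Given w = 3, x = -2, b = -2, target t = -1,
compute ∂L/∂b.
∂L/∂b = -14

y = wx + b = (3)(-2) + -2 = -8
∂L/∂y = 2(y - t) = 2(-8 - -1) = -14
∂y/∂b = 1
∂L/∂b = ∂L/∂y · ∂y/∂b = -14 × 1 = -14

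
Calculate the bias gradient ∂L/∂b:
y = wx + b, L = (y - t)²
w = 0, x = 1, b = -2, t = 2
∂L/∂b = -8

y = wx + b = (0)(1) + -2 = -2
∂L/∂y = 2(y - t) = 2(-2 - 2) = -8
∂y/∂b = 1
∂L/∂b = ∂L/∂y · ∂y/∂b = -8 × 1 = -8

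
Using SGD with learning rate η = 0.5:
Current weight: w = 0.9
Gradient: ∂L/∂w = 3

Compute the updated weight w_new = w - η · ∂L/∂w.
w_new = -0.6

w_new = w - η·∂L/∂w = 0.9 - 0.5×(3) = 0.9 - (1.5) = -0.6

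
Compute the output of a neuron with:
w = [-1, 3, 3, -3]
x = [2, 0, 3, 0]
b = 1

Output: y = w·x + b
y = 8

y = (-1)(2) + (3)(0) + (3)(3) + (-3)(0) + 1 = 8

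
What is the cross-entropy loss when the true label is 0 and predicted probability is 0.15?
L = 0.1625

L = -0·log(0.15) - 1·log(0.85) = -log(0.85) = 0.1625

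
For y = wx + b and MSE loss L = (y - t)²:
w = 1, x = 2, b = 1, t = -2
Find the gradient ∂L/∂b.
∂L/∂b = 10

y = wx + b = (1)(2) + 1 = 3
∂L/∂y = 2(y - t) = 2(3 - -2) = 10
∂y/∂b = 1
∂L/∂b = ∂L/∂y · ∂y/∂b = 10 × 1 = 10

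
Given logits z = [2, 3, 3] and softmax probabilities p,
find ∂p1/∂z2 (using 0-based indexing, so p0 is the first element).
∂p1/∂z2 = -0.1784

p = softmax(z) = [0.1554, 0.4223, 0.4223]
p1 = 0.4223, p2 = 0.4223

∂p1/∂z2 = -p1 × p2 = -0.4223 × 0.4223 = -0.1784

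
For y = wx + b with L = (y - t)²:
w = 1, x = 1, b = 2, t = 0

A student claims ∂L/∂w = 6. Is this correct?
Correct

y = (1)(1) + 2 = 3
∂L/∂y = 2(y - t) = 2(3 - 0) = 6
∂y/∂w = x = 1
∂L/∂w = 6 × 1 = 6

Claimed value: 6
Correct: The correct gradient is 6.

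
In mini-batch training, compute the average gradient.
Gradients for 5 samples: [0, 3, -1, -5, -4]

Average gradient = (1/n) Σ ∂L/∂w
Average gradient = -1.4

Average = (1/5)(0 + 3 + -1 + -5 + -4) = -7/5 = -1.4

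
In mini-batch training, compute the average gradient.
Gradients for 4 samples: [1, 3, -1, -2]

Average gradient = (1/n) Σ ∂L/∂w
Average gradient = 0.25

Average = (1/4)(1 + 3 + -1 + -2) = 1/4 = 0.25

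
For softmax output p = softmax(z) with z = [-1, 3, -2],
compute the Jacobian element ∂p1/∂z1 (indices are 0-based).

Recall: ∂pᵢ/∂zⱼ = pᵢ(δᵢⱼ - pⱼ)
∂p1/∂z1 = 0.02384

p = softmax(z) = [0.01787, 0.9756, 0.006573]
p1 = 0.9756

∂p1/∂z1 = p1(1 - p1) = 0.9756 × (1 - 0.9756) = 0.02384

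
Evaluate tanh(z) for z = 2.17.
0.9743

tanh(2.17) = (e^(2.17) - e^(-2.17))/(e^(2.17) + e^(-2.17)) = 0.9743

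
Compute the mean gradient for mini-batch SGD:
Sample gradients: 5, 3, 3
Average gradient = 3.667

Average = (1/3)(5 + 3 + 3) = 11/3 = 3.667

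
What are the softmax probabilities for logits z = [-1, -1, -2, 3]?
p = [0.0176, 0.0176, 0.0065, 0.9584]

exp(z) = [0.3679, 0.3679, 0.1353, 20.09]
Sum = 20.96
p = [0.0176, 0.0176, 0.0065, 0.9584]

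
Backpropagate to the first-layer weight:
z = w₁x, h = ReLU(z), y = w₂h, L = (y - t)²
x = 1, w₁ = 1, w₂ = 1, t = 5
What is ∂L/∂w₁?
∂L/∂w₁ = -8

Forward pass:
z = w₁x = 1×1 = 1
h = ReLU(1) = 1
y = w₂h = 1×1 = 1

Backward pass:
∂L/∂y = 2(y - t) = 2(1 - 5) = -8
∂y/∂h = w₂ = 1
∂h/∂z = 1 (ReLU derivative)
∂z/∂w₁ = x = 1

∂L/∂w₁ = -8 × 1 × 1 × 1 = -8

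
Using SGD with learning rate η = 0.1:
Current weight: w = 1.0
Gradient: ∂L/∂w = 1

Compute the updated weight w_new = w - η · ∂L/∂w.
w_new = 0.9

w_new = w - η·∂L/∂w = 1.0 - 0.1×(1) = 1.0 - (0.1) = 0.9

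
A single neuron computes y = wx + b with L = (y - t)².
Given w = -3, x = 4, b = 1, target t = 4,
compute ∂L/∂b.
∂L/∂b = -30

y = wx + b = (-3)(4) + 1 = -11
∂L/∂y = 2(y - t) = 2(-11 - 4) = -30
∂y/∂b = 1
∂L/∂b = ∂L/∂y · ∂y/∂b = -30 × 1 = -30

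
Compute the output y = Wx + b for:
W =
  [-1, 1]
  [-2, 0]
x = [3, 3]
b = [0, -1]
y = [0, -7]

Wx = [-1×3 + 1×3, -2×3 + 0×3]
   = [0, -6]
y = Wx + b = [0 + 0, -6 + -1] = [0, -7]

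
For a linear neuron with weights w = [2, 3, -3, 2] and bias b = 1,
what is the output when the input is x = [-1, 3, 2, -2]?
y = -2

y = (2)(-1) + (3)(3) + (-3)(2) + (2)(-2) + 1 = -2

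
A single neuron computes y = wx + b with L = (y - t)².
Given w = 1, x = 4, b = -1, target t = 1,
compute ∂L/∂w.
∂L/∂w = 16

y = wx + b = (1)(4) + -1 = 3
∂L/∂y = 2(y - t) = 2(3 - 1) = 4
∂y/∂w = x = 4
∂L/∂w = ∂L/∂y · ∂y/∂w = 4 × 4 = 16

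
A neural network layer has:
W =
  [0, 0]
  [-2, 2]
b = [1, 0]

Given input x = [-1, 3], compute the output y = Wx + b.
y = [1, 8]

Wx = [0×-1 + 0×3, -2×-1 + 2×3]
   = [0, 8]
y = Wx + b = [0 + 1, 8 + 0] = [1, 8]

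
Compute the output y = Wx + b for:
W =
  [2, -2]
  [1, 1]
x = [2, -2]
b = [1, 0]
y = [9, 0]

Wx = [2×2 + -2×-2, 1×2 + 1×-2]
   = [8, 0]
y = Wx + b = [8 + 1, 0 + 0] = [9, 0]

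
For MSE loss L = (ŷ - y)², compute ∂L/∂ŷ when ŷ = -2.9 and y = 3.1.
∂L/∂ŷ = -12.0

∂L/∂ŷ = 2(ŷ - y) = 2(-2.9 - 3.1) = 2(-6.0) = -12.0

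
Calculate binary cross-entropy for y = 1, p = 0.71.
L = 0.3425

L = -1·log(0.71) - 0·log(0.29) = -log(0.71) = 0.3425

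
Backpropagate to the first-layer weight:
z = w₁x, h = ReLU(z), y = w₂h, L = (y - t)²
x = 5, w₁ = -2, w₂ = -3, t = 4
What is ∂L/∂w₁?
∂L/∂w₁ = 0

Forward pass:
z = w₁x = -2×5 = -10
h = ReLU(-10) = 0
y = w₂h = -3×0 = 0

Backward pass:
∂L/∂y = 2(y - t) = 2(0 - 4) = -8
∂y/∂h = w₂ = -3
∂h/∂z = 0 (ReLU derivative)
∂z/∂w₁ = x = 5

∂L/∂w₁ = -8 × -3 × 0 × 5 = 0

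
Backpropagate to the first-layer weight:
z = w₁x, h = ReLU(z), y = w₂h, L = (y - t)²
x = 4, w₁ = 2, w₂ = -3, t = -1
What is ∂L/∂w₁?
∂L/∂w₁ = 552

Forward pass:
z = w₁x = 2×4 = 8
h = ReLU(8) = 8
y = w₂h = -3×8 = -24

Backward pass:
∂L/∂y = 2(y - t) = 2(-24 - -1) = -46
∂y/∂h = w₂ = -3
∂h/∂z = 1 (ReLU derivative)
∂z/∂w₁ = x = 4

∂L/∂w₁ = -46 × -3 × 1 × 4 = 552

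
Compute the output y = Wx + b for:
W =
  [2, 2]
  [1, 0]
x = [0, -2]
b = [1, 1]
y = [-3, 1]

Wx = [2×0 + 2×-2, 1×0 + 0×-2]
   = [-4, 0]
y = Wx + b = [-4 + 1, 0 + 1] = [-3, 1]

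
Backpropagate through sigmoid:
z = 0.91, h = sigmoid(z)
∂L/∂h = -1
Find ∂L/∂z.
∂L/∂z = -0.2046

σ(0.91) = 0.713
σ'(0.91) = σ(0.91)(1 - σ(0.91)) = 0.713 × 0.287 = 0.2046
∂L/∂z = ∂L/∂h · σ'(z) = -1 × 0.2046 = -0.2046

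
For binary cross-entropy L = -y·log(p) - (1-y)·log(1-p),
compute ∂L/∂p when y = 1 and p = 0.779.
∂L/∂p = -1.284

∂L/∂p = -y/p + (1-y)/(1-p) = -1/0.779 + 0 = -1.284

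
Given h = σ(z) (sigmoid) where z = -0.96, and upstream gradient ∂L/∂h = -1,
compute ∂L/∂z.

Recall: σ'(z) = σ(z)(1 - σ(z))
∂L/∂z = -0.2002

σ(-0.96) = 0.2769
σ'(-0.96) = σ(-0.96)(1 - σ(-0.96)) = 0.2769 × 0.7231 = 0.2002
∂L/∂z = ∂L/∂h · σ'(z) = -1 × 0.2002 = -0.2002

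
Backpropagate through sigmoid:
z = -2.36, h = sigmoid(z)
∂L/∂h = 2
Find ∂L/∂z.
∂L/∂z = 0.1577

σ(-2.36) = 0.08627
σ'(-2.36) = σ(-2.36)(1 - σ(-2.36)) = 0.08627 × 0.9137 = 0.07883
∂L/∂z = ∂L/∂h · σ'(z) = 2 × 0.07883 = 0.1577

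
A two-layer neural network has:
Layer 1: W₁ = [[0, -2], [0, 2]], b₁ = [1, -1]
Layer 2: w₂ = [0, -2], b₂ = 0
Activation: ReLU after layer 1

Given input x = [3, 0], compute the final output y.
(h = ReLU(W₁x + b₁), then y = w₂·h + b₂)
y = 0

Layer 1 pre-activation: z₁ = [1, -1]
After ReLU: h = [1, 0]
Layer 2 output: y = 0×1 + -2×0 + 0 = 0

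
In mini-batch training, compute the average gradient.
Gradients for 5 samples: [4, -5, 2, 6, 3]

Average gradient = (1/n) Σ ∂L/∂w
Average gradient = 2

Average = (1/5)(4 + -5 + 2 + 6 + 3) = 10/5 = 2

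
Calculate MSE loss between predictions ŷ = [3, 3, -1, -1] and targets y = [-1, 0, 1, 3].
MSE = 11.25

MSE = (1/4)((3--1)² + (3-0)² + (-1-1)² + (-1-3)²) = (1/4)(16 + 9 + 4 + 16) = 11.25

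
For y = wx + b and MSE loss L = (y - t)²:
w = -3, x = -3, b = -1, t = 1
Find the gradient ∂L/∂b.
∂L/∂b = 14

y = wx + b = (-3)(-3) + -1 = 8
∂L/∂y = 2(y - t) = 2(8 - 1) = 14
∂y/∂b = 1
∂L/∂b = ∂L/∂y · ∂y/∂b = 14 × 1 = 14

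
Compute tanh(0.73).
0.6231

tanh(0.73) = (e^(0.73) - e^(-0.73))/(e^(0.73) + e^(-0.73)) = 0.6231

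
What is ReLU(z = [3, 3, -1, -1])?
h = [3, 3, 0, 0]

ReLU applied element-wise: max(0,3)=3, max(0,3)=3, max(0,-1)=0, max(0,-1)=0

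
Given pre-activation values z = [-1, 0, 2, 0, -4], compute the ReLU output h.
h = [0, 0, 2, 0, 0]

ReLU applied element-wise: max(0,-1)=0, max(0,0)=0, max(0,2)=2, max(0,0)=0, max(0,-4)=0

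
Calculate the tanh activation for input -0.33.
-0.3185

tanh(-0.33) = (e^(-0.33) - e^(0.33))/(e^(-0.33) + e^(0.33)) = -0.3185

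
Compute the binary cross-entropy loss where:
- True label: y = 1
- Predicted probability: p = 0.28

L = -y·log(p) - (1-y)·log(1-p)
L = 1.273

L = -1·log(0.28) - 0·log(0.72) = -log(0.28) = 1.273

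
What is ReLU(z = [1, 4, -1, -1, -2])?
h = [1, 4, 0, 0, 0]

ReLU applied element-wise: max(0,1)=1, max(0,4)=4, max(0,-1)=0, max(0,-1)=0, max(0,-2)=0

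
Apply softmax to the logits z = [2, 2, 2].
p = [0.3333, 0.3333, 0.3333]

exp(z) = [7.389, 7.389, 7.389]
Sum = 22.17
p = [0.3333, 0.3333, 0.3333]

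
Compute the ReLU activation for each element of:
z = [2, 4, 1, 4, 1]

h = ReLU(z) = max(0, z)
h = [2, 4, 1, 4, 1]

ReLU applied element-wise: max(0,2)=2, max(0,4)=4, max(0,1)=1, max(0,4)=4, max(0,1)=1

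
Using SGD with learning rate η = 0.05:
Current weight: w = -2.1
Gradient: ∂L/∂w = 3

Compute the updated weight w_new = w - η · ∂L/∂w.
w_new = -2.25

w_new = w - η·∂L/∂w = -2.1 - 0.05×(3) = -2.1 - (0.15) = -2.25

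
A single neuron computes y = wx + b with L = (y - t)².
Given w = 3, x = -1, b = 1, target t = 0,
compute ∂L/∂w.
∂L/∂w = 4

y = wx + b = (3)(-1) + 1 = -2
∂L/∂y = 2(y - t) = 2(-2 - 0) = -4
∂y/∂w = x = -1
∂L/∂w = ∂L/∂y · ∂y/∂w = -4 × -1 = 4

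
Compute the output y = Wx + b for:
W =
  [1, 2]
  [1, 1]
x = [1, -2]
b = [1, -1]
y = [-2, -2]

Wx = [1×1 + 2×-2, 1×1 + 1×-2]
   = [-3, -1]
y = Wx + b = [-3 + 1, -1 + -1] = [-2, -2]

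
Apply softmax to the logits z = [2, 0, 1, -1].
p = [0.6439, 0.0871, 0.2369, 0.0321]

exp(z) = [7.389, 1, 2.718, 0.3679]
Sum = 11.48
p = [0.6439, 0.0871, 0.2369, 0.0321]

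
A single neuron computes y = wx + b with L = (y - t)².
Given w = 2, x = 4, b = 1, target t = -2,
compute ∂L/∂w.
∂L/∂w = 88

y = wx + b = (2)(4) + 1 = 9
∂L/∂y = 2(y - t) = 2(9 - -2) = 22
∂y/∂w = x = 4
∂L/∂w = ∂L/∂y · ∂y/∂w = 22 × 4 = 88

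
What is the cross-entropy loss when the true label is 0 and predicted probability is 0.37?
L = 0.462

L = -0·log(0.37) - 1·log(0.63) = -log(0.63) = 0.462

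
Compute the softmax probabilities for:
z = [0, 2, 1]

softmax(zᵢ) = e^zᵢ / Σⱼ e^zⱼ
p = [0.09, 0.6652, 0.2447]

exp(z) = [1, 7.389, 2.718]
Sum = 11.11
p = [0.09, 0.6652, 0.2447]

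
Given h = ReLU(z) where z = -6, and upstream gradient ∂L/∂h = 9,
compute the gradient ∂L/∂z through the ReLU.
∂L/∂z = 0

h = ReLU(-6) = 0
Since z < 0: ∂h/∂z = 0
∂L/∂z = ∂L/∂h · ∂h/∂z = 9 × 0 = 0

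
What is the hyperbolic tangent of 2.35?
0.982

tanh(2.35) = (e^(2.35) - e^(-2.35))/(e^(2.35) + e^(-2.35)) = 0.982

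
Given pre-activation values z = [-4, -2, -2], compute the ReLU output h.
h = [0, 0, 0]

ReLU applied element-wise: max(0,-4)=0, max(0,-2)=0, max(0,-2)=0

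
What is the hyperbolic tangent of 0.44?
0.4136

tanh(0.44) = (e^(0.44) - e^(-0.44))/(e^(0.44) + e^(-0.44)) = 0.4136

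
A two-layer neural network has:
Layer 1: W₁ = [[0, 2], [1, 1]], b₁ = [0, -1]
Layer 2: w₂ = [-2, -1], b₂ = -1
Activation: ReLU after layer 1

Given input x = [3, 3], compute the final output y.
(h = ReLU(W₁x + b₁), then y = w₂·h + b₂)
y = -18

Layer 1 pre-activation: z₁ = [6, 5]
After ReLU: h = [6, 5]
Layer 2 output: y = -2×6 + -1×5 + -1 = -18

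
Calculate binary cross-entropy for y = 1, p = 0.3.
L = 1.204

L = -1·log(0.3) - 0·log(0.7) = -log(0.3) = 1.204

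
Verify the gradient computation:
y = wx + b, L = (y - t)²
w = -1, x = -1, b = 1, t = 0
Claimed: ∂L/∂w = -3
Incorrect

y = (-1)(-1) + 1 = 2
∂L/∂y = 2(y - t) = 2(2 - 0) = 4
∂y/∂w = x = -1
∂L/∂w = 4 × -1 = -4

Claimed value: -3
Incorrect: The correct gradient is -4.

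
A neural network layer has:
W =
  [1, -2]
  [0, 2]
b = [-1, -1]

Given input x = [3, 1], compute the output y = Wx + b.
y = [0, 1]

Wx = [1×3 + -2×1, 0×3 + 2×1]
   = [1, 2]
y = Wx + b = [1 + -1, 2 + -1] = [0, 1]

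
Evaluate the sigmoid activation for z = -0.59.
0.3566

sigmoid(-0.59) = 1/(1 + e^(0.59)) = 1/(1 + 1.804) = 0.3566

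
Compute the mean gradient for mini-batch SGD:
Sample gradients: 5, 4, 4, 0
Average gradient = 3.25

Average = (1/4)(5 + 4 + 4 + 0) = 13/4 = 3.25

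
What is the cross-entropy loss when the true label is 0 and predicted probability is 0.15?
L = 0.1625

L = -0·log(0.15) - 1·log(0.85) = -log(0.85) = 0.1625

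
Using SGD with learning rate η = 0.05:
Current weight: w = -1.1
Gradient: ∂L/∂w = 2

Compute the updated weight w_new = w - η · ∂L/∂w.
w_new = -1.2

w_new = w - η·∂L/∂w = -1.1 - 0.05×(2) = -1.1 - (0.1) = -1.2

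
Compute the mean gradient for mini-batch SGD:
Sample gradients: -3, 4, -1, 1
Average gradient = 0.25

Average = (1/4)(-3 + 4 + -1 + 1) = 1/4 = 0.25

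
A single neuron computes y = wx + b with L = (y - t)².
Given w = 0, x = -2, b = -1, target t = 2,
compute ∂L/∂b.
∂L/∂b = -6

y = wx + b = (0)(-2) + -1 = -1
∂L/∂y = 2(y - t) = 2(-1 - 2) = -6
∂y/∂b = 1
∂L/∂b = ∂L/∂y · ∂y/∂b = -6 × 1 = -6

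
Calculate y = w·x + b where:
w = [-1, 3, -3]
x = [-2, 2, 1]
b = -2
y = 3

y = (-1)(-2) + (3)(2) + (-3)(1) + -2 = 3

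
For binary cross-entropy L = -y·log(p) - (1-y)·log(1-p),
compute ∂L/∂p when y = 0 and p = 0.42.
∂L/∂p = 1.724

∂L/∂p = -y/p + (1-y)/(1-p) = 0 + 1/0.58 = 1.724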